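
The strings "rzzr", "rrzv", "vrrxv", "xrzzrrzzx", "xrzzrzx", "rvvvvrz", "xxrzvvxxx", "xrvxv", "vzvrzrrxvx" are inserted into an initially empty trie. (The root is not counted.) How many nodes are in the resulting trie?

Insert word by word; a character creates a node only if that edge doesn't already exist:
  "rzzr" → 4 new (r, z, z, r)
  "rrzv" → prefix "r" already present; 3 new (r, z, v)
  "vrrxv" → 5 new (v, r, r, x, v)
  "xrzzrrzzx" → 9 new (x, r, z, z, r, r, z, z, x)
  "xrzzrzx" → prefix "xrzzr" already present; 2 new (z, x)
  "rvvvvrz" → prefix "r" already present; 6 new (v, v, v, v, r, z)
  "xxrzvvxxx" → prefix "x" already present; 8 new (x, r, z, v, v, x, x, x)
  "xrvxv" → prefix "xr" already present; 3 new (v, x, v)
  "vzvrzrrxvx" → prefix "v" already present; 9 new (z, v, r, z, r, r, x, v, x)
Total nodes = 4 + 3 + 5 + 9 + 2 + 6 + 8 + 3 + 9 = 49

49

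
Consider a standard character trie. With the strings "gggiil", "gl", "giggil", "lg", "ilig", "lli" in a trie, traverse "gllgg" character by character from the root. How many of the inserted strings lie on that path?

Check each prefix of "gllgg" against the stored set — each match is an end-marker on the path.
Prefixes of the query that are stored words: "gl"
Count: 1

1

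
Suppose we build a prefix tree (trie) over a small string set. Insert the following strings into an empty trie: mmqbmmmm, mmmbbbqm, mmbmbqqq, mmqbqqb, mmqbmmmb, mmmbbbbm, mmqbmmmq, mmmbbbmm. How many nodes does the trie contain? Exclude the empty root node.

For each word, the new-node count is its length minus the longest prefix already in the trie:
  "mmqbmmmm" → 8 new (m, m, q, b, m, m, m, m)
  "mmmbbbqm" → prefix "mm" already present; 6 new (m, b, b, b, q, m)
  "mmbmbqqq" → prefix "mm" already present; 6 new (b, m, b, q, q, q)
  "mmqbqqb" → prefix "mmqb" already present; 3 new (q, q, b)
  "mmqbmmmb" → prefix "mmqbmmm" already present; 1 new (b)
  "mmmbbbbm" → prefix "mmmbbb" already present; 2 new (b, m)
  "mmqbmmmq" → prefix "mmqbmmm" already present; 1 new (q)
  "mmmbbbmm" → prefix "mmmbbb" already present; 2 new (m, m)
Total nodes = 8 + 6 + 6 + 3 + 1 + 2 + 1 + 2 = 29

29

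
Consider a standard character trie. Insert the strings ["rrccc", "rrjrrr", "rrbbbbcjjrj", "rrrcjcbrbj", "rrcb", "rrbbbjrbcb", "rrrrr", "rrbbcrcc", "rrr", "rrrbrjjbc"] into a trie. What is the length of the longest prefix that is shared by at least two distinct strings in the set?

Look for the deepest trie node that still has at least two words in its subtree.
"rrbbbbcjjrj" and "rrbbbjrbcb" agree on "rrbbb" (5 characters) before diverging; nothing deeper is shared.
Longest shared-prefix length: 5

5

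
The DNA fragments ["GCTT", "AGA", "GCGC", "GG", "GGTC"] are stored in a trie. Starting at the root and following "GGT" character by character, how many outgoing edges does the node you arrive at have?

The children of the "GGT" node are the distinct next characters among strings starting with "GGT".
Characters that immediately follow "GGT" among the stored strings: {C}.
That node has 1 child edge.

1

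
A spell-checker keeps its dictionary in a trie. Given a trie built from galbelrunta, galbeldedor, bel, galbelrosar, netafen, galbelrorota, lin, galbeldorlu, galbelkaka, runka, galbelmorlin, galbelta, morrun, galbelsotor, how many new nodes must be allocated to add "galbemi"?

2

The longest prefix of "galbemi" already in the trie is "galbe" (length 5).
New nodes needed: |"galbemi"| − 5 = 7 − 5 = 2.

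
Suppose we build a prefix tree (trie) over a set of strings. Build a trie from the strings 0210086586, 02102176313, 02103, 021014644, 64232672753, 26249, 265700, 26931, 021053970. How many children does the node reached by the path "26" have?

Walk "26" from the root, arriving at one node.
Distinct next characters after "26": 2, 5, 9.
That node has 3 child edges.

3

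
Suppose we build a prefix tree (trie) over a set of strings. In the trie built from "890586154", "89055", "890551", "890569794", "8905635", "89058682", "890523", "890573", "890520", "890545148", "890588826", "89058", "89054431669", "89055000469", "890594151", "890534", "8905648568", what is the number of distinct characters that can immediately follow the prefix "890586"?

Walk "890586" from the root, arriving at one node.
Distinct next characters after "890586": 1, 8.
That node has 2 child edges.

2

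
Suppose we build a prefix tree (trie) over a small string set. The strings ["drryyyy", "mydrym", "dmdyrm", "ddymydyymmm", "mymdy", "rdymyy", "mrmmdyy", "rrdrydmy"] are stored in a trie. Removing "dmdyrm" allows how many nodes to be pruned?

5

After clearing the end-marker at "dmdyrm", prune upward until reaching a node still needed by another word.
The suffix "mdyrm" (5 nodes) is used only by "dmdyrm"; the node for "d" still has the child "r", so pruning stops there.
Nodes removed: 5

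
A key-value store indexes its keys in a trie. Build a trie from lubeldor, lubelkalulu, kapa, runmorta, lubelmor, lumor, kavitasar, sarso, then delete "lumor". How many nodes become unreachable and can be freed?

3

After clearing the end-marker at "lumor", prune upward until reaching a node still needed by another word.
The suffix "mor" (3 nodes) is used only by "lumor"; the node for "lu" still has the child "b", so pruning stops there.
Nodes removed: 3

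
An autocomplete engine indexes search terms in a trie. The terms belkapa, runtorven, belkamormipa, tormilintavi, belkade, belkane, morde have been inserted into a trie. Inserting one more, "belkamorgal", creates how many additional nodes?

The longest prefix of "belkamorgal" already in the trie is "belkamor" (length 8).
Each of the 3 remaining characters creates one node.

3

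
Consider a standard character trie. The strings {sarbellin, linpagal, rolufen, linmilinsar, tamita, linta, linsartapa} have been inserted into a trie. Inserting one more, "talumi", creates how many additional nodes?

The longest prefix of "talumi" already in the trie is "ta" (length 2).
New nodes needed: |"talumi"| − 2 = 6 − 2 = 4.

4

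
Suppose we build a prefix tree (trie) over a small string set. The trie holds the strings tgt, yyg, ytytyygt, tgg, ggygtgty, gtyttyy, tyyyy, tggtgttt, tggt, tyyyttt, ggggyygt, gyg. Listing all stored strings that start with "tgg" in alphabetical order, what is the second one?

tggt

DFS of the "tgg" subtree visits, in order: "tgg", "tggt", "tggtgttt"
The 2nd is tggt.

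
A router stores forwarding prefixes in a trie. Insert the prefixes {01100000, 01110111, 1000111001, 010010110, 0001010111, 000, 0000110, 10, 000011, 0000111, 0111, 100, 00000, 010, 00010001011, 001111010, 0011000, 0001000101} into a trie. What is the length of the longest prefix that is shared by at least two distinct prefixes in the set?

10

Equivalently: take the maximum, over all pairs, of their longest common prefix length.
e.g. "0001000101" and "00010001011" share the prefix "0001000101" of length 10; no pair shares a longer one.
Longest shared-prefix length: 10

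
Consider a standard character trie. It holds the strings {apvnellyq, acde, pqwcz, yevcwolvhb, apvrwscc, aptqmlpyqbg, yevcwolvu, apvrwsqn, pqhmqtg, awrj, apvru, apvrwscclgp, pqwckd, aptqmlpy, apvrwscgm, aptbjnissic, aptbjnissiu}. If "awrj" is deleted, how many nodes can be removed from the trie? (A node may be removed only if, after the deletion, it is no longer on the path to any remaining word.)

Walk "awrj" from the leaf back toward the root, removing each node that no remaining word uses.
The suffix "wrj" (3 nodes) is used only by "awrj"; the node for "a" still has the child "p", so pruning stops there.
Nodes removed: 3

3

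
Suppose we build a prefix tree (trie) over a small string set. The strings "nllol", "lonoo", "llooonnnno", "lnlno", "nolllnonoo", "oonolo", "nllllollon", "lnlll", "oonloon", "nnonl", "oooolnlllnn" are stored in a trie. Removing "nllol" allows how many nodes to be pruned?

After clearing the end-marker at "nllol", prune upward until reaching a node still needed by another word.
The suffix "ol" (2 nodes) is used only by "nllol"; the node for "nll" still has the child "l", so pruning stops there.
Nodes removed: 2

2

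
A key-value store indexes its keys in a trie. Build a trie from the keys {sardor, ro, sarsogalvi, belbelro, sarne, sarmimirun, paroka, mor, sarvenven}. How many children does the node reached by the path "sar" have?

5

Follow the path "sar" to its node, then look at its outgoing edges.
Characters that immediately follow "sar" among the stored strings: {d, m, n, s, v}.
That node has 5 child edges.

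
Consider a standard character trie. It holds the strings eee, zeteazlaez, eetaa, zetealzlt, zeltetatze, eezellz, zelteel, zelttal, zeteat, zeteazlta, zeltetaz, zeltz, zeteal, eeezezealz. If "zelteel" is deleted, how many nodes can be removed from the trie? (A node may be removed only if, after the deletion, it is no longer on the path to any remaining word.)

Walk "zelteel" from the leaf back toward the root, removing each node that no remaining word uses.
The suffix "el" (2 nodes) is used only by "zelteel"; the node for "zelte" still has the child "t", so pruning stops there.
Nodes removed: 2

2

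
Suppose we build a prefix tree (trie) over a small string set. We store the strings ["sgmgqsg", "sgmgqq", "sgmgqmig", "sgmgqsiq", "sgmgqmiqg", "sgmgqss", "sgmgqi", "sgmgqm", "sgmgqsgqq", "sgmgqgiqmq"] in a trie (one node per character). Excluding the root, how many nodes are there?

Trie structure (* marks end of a word):
(root)
└─ s
   └─ g
      └─ m
         └─ g
            └─ q
               ├─ g
               │  └─ i
               │     └─ q
               │        └─ m
               │           └─ q *
               ├─ i *
               ├─ m *
               │  └─ i
               │     ├─ g *
               │     └─ q
               │        └─ g *
               ├─ q *
               └─ s
                  ├─ g *
                  │  └─ q
                  │     └─ q *
                  ├─ i
                  │  └─ q *
                  └─ s *
Counting every labelled node above: 24.

24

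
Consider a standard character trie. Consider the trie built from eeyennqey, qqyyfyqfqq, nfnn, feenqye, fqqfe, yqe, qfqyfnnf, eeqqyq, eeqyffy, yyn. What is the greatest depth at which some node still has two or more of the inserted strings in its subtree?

3

Look for the deepest trie node that still has at least two words in its subtree.
e.g. "eeqqyq" and "eeqyffy" share the prefix "eeq" of length 3; no pair shares a longer one.
Longest shared-prefix length: 3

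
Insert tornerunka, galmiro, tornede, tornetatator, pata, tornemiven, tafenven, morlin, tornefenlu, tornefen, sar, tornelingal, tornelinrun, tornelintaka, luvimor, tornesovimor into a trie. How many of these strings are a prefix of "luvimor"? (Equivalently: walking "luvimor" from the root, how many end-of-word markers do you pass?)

1

Check each prefix of "luvimor" against the stored set — each match is an end-marker on the path.
Prefixes of the query that are stored words: "luvimor"
Count: 1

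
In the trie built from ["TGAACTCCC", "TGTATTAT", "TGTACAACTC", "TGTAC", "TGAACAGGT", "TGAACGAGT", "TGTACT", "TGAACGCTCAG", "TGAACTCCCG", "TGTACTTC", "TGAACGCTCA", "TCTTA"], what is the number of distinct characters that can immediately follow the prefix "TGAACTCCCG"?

0

The children of the "TGAACTCCCG" node are the distinct next characters among strings starting with "TGAACTCCCG".
No stored string extends past "TGAACTCCCG".
That node has 0 child edges.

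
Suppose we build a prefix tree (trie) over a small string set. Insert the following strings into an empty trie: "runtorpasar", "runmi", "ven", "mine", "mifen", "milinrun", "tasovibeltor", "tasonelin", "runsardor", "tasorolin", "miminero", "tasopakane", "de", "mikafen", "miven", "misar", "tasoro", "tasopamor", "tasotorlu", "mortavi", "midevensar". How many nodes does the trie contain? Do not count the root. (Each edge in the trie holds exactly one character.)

For each word, the new-node count is its length minus the longest prefix already in the trie:
  "runtorpasar" → 11 new (r, u, n, t, o, r, p, a, s, a, r)
  "runmi" → prefix "run" already present; 2 new (m, i)
  "ven" → 3 new (v, e, n)
  "mine" → 4 new (m, i, n, e)
  "mifen" → prefix "mi" already present; 3 new (f, e, n)
  "milinrun" → prefix "mi" already present; 6 new (l, i, n, r, u, n)
  "tasovibeltor" → 12 new (t, a, s, o, v, i, b, e, l, t, o, r)
  "tasonelin" → prefix "taso" already present; 5 new (n, e, l, i, n)
  "runsardor" → prefix "run" already present; 6 new (s, a, r, d, o, r)
  "tasorolin" → prefix "taso" already present; 5 new (r, o, l, i, n)
  "miminero" → prefix "mi" already present; 6 new (m, i, n, e, r, o)
  "tasopakane" → prefix "taso" already present; 6 new (p, a, k, a, n, e)
  "de" → 2 new (d, e)
  "mikafen" → prefix "mi" already present; 5 new (k, a, f, e, n)
  "miven" → prefix "mi" already present; 3 new (v, e, n)
  "misar" → prefix "mi" already present; 3 new (s, a, r)
  "tasoro" → prefix "tasoro" already present; 0 new (none)
  "tasopamor" → prefix "tasopa" already present; 3 new (m, o, r)
  "tasotorlu" → prefix "taso" already present; 5 new (t, o, r, l, u)
  "mortavi" → prefix "m" already present; 6 new (o, r, t, a, v, i)
  "midevensar" → prefix "mi" already present; 8 new (d, e, v, e, n, s, a, r)
Total nodes = 11 + 2 + 3 + 4 + 3 + 6 + 12 + 5 + 6 + 5 + 6 + 6 + 2 + 5 + 3 + 3 + 0 + 3 + 5 + 6 + 8 = 104

104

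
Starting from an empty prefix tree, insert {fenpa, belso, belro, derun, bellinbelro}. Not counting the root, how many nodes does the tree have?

Trace insertions, counting only characters that open a new branch:
  "fenpa" → 5 new (f, e, n, p, a)
  "belso" → 5 new (b, e, l, s, o)
  "belro" → prefix "bel" already present; 2 new (r, o)
  "derun" → 5 new (d, e, r, u, n)
  "bellinbelro" → prefix "bel" already present; 8 new (l, i, n, b, e, l, r, o)
Total nodes = 5 + 5 + 2 + 5 + 8 = 25

25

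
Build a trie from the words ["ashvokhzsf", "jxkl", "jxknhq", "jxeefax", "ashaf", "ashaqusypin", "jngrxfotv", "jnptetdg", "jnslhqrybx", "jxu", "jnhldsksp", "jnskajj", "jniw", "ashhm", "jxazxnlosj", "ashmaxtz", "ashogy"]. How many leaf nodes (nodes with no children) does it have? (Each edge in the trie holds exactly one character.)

17

A leaf is a node with no children — equivalently, the end of a word that is not a proper prefix of any other stored word.
Those words: "ashaf", "ashaqusypin", "ashhm", "ashmaxtz", "ashogy", "ashvokhzsf", "jngrxfotv", "jnhldsksp", "jniw", "jnptetdg", "jnskajj", "jnslhqrybx", "jxazxnlosj", "jxeefax", "jxkl", "jxknhq", "jxu"
Leaf count: 17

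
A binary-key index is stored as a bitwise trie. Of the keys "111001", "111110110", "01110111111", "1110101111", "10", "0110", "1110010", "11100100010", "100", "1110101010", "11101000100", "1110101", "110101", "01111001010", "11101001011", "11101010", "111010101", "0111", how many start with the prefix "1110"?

Traverse to the node for "1110", then collect every word in that subtree.
Words under "1110": 111001, 1110010, 11100100010, 11101000100, 11101001011, 1110101, 11101010, 111010101, 1110101010, 1110101111
Count: 10

10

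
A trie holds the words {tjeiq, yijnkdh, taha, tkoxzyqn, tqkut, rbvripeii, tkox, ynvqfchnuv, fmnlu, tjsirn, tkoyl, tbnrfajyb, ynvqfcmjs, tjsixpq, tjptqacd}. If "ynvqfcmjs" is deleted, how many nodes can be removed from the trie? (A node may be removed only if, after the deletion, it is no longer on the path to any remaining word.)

After clearing the end-marker at "ynvqfcmjs", prune upward until reaching a node still needed by another word.
The suffix "mjs" (3 nodes) is used only by "ynvqfcmjs"; the node for "ynvqfc" still has the child "h", so pruning stops there.
Nodes removed: 3

3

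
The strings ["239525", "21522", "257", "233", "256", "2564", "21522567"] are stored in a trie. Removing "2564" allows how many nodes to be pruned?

1

Walk "2564" from the leaf back toward the root, removing each node that no remaining word uses.
The suffix "4" (1 node) is used only by "2564"; "256" is itself a stored word, so pruning stops there.
Nodes removed: 1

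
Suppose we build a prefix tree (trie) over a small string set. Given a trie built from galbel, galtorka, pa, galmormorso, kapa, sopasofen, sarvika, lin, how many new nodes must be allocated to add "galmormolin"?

"galmormo" is already a path in the trie; the remaining "lin" must be added.
New nodes needed: |"galmormolin"| − 8 = 11 − 8 = 3.

3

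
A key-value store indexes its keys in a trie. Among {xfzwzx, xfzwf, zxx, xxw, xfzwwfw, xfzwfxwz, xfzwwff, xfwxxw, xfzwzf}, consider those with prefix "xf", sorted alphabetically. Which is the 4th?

xfzwwff

DFS of the "xf" subtree visits, in order: "xfwxxw", "xfzwf", "xfzwfxwz", "xfzwwff", "xfzwwfw", "xfzwzf", "xfzwzx"
The 4th is xfzwwff.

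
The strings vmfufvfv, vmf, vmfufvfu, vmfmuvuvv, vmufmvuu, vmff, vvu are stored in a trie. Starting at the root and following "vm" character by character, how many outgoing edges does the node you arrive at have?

Walk "vm" from the root, arriving at one node.
Distinct next characters after "vm": f, u.
That node has 2 child edges.

2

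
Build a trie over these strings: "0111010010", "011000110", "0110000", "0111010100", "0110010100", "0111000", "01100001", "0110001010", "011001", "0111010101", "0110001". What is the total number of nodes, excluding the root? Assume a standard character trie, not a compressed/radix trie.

Count nodes per top-level branch (shared prefixes stored once):
  '0'-branch (0110000, 01100001, 0110001, 0110001010, 011000110, 011001, 0110010100, 0111000, 0111010010, 0111010100, 0111010101): 32 nodes
Sum: 32

32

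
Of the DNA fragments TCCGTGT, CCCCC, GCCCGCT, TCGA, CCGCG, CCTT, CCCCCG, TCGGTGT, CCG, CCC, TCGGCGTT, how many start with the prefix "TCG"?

3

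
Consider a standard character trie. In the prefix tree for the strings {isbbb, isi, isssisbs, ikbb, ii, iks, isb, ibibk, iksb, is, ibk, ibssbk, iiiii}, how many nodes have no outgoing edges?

A leaf is a node with no children — equivalently, the end of a word that is not a proper prefix of any other stored word.
Those words: "ibibk", "ibk", "ibssbk", "iiiii", "ikbb", "iksb", "isbbb", "isi", "isssisbs"
Leaf count: 9

9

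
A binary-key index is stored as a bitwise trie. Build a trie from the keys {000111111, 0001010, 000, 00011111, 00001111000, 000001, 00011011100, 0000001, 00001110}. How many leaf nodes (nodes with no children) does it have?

7

A leaf is a node with no children — equivalently, the end of a word that is not a proper prefix of any other stored word.
Those words: "0000001", "000001", "00001110", "00001111000", "0001010", "00011011100", "000111111"
Leaf count: 7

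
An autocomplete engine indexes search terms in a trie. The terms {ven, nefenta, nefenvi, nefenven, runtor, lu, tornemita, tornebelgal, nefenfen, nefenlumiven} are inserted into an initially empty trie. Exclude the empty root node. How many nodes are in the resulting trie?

47

Count nodes per top-level branch (shared prefixes stored once):
  'l'-branch (lu): 2 nodes
  'n'-branch (nefenfen, nefenlumiven, nefenta, nefenven, nefenvi): 21 nodes
  'r'-branch (runtor): 6 nodes
  't'-branch (tornebelgal, tornemita): 15 nodes
  'v'-branch (ven): 3 nodes
Sum: 47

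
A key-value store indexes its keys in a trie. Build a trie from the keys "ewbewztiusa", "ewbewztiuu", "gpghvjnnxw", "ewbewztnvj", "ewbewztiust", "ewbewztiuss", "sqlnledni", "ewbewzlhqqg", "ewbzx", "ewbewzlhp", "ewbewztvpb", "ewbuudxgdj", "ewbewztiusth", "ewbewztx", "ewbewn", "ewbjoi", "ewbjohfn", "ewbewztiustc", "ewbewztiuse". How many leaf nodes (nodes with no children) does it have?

A leaf is a node with no children — equivalently, the end of a word that is not a proper prefix of any other stored word.
Those words: "ewbewn", "ewbewzlhp", "ewbewzlhqqg", "ewbewztiusa", "ewbewztiuse", "ewbewztiuss", "ewbewztiustc", "ewbewztiusth", "ewbewztiuu", "ewbewztnvj", "ewbewztvpb", "ewbewztx", "ewbjohfn", "ewbjoi", "ewbuudxgdj", "ewbzx", "gpghvjnnxw", "sqlnledni"
Leaf count: 18

18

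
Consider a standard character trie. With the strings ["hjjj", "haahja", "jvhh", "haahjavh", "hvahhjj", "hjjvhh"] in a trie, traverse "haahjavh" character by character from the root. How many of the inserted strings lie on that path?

2

Traverse "haahjavh" character by character; count nodes along the way that are marked as word ends.
Prefixes of the query that are stored words: "haahja", "haahjavh"
Count: 2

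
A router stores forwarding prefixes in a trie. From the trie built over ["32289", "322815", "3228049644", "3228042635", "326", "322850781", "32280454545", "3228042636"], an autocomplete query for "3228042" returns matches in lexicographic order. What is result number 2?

Words with prefix "3228042", in lexicographic order: "3228042635", "3228042636"
Position 2: 3228042636

3228042636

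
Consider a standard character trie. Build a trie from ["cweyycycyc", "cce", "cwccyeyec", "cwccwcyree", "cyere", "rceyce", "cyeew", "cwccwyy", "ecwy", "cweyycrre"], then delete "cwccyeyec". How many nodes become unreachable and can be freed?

5

After clearing the end-marker at "cwccyeyec", prune upward until reaching a node still needed by another word.
The suffix "yeyec" (5 nodes) is used only by "cwccyeyec"; the node for "cwcc" still has the child "w", so pruning stops there.
Nodes removed: 5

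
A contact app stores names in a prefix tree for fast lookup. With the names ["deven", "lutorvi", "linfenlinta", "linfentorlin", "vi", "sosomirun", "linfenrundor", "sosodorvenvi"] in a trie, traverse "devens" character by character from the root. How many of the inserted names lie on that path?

Traverse "devens" character by character; count nodes along the way that are marked as word ends.
Prefixes of the query that are stored words: "deven"
Count: 1

1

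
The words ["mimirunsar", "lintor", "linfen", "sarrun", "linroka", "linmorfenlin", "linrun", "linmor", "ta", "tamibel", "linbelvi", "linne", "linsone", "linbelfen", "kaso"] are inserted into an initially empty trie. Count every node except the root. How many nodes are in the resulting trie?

65

Insert word by word; a character creates a node only if that edge doesn't already exist:
  "mimirunsar" → 10 new (m, i, m, i, r, u, n, s, a, r)
  "lintor" → 6 new (l, i, n, t, o, r)
  "linfen" → prefix "lin" already present; 3 new (f, e, n)
  "sarrun" → 6 new (s, a, r, r, u, n)
  "linroka" → prefix "lin" already present; 4 new (r, o, k, a)
  "linmorfenlin" → prefix "lin" already present; 9 new (m, o, r, f, e, n, l, i, n)
  "linrun" → prefix "linr" already present; 2 new (u, n)
  "linmor" → prefix "linmor" already present; 0 new (none)
  "ta" → 2 new (t, a)
  "tamibel" → prefix "ta" already present; 5 new (m, i, b, e, l)
  "linbelvi" → prefix "lin" already present; 5 new (b, e, l, v, i)
  "linne" → prefix "lin" already present; 2 new (n, e)
  "linsone" → prefix "lin" already present; 4 new (s, o, n, e)
  "linbelfen" → prefix "linbel" already present; 3 new (f, e, n)
  "kaso" → 4 new (k, a, s, o)
Total nodes = 10 + 6 + 3 + 6 + 4 + 9 + 2 + 0 + 2 + 5 + 5 + 2 + 4 + 3 + 4 = 65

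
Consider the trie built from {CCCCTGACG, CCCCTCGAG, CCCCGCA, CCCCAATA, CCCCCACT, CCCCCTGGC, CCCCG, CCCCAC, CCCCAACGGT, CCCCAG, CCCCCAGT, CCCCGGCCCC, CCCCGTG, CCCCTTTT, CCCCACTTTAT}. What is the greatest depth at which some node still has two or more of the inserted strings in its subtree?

6

The deepest shared node is where two words last agree before diverging.
e.g. "CCCCAACGGT" and "CCCCAATA" share the prefix "CCCCAA" of length 6; no pair shares a longer one.
Longest shared-prefix length: 6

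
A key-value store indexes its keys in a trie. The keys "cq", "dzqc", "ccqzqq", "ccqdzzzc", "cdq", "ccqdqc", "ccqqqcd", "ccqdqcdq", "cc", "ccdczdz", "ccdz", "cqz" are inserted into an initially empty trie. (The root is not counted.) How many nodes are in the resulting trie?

33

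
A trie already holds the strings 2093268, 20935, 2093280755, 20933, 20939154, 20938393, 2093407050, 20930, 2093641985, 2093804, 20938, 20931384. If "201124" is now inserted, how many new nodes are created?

"20" is already a path in the trie; the remaining "1124" must be added.
Each of the 4 remaining characters creates one node.

4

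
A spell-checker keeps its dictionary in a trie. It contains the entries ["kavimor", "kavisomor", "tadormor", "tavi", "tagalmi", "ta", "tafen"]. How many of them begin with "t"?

Filter for entries beginning with "t":
Words under "t": ta, tadormor, tafen, tagalmi, tavi
Count: 5

5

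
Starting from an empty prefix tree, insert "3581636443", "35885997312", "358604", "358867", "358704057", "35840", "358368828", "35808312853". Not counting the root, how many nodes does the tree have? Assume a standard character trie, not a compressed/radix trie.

For each word, the new-node count is its length minus the longest prefix already in the trie:
  "3581636443" → 10 new (3, 5, 8, 1, 6, 3, 6, 4, 4, 3)
  "35885997312" → prefix "358" already present; 8 new (8, 5, 9, 9, 7, 3, 1, 2)
  "358604" → prefix "358" already present; 3 new (6, 0, 4)
  "358867" → prefix "3588" already present; 2 new (6, 7)
  "358704057" → prefix "358" already present; 6 new (7, 0, 4, 0, 5, 7)
  "35840" → prefix "358" already present; 2 new (4, 0)
  "358368828" → prefix "358" already present; 6 new (3, 6, 8, 8, 2, 8)
  "35808312853" → prefix "358" already present; 8 new (0, 8, 3, 1, 2, 8, 5, 3)
Total nodes = 10 + 8 + 3 + 2 + 6 + 2 + 6 + 8 = 45

45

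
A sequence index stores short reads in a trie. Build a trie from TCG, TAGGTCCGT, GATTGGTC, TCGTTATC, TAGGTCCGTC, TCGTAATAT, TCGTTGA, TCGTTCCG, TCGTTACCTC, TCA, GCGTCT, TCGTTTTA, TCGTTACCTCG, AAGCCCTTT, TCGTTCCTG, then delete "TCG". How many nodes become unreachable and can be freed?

Walk "TCG" from the leaf back toward the root, removing each node that no remaining word uses.
Every node on "TCG" is still needed (e.g. by "TCGTTATC"), so nothing is freed.
Nodes removed: 0

0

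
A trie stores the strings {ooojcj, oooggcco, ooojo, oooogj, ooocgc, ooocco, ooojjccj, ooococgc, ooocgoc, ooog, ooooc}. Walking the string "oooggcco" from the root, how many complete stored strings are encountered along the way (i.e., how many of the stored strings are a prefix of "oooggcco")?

Traverse "oooggcco" character by character; count nodes along the way that are marked as word ends.
Prefixes of the query that are stored words: "ooog", "oooggcco"
Count: 2

2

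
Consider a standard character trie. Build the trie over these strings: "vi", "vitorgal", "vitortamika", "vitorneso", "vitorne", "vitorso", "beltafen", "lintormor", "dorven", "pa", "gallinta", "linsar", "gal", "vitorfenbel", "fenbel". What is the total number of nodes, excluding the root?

Insert word by word; a character creates a node only if that edge doesn't already exist:
  "vi" → 2 new (v, i)
  "vitorgal" → prefix "vi" already present; 6 new (t, o, r, g, a, l)
  "vitortamika" → prefix "vitor" already present; 6 new (t, a, m, i, k, a)
  "vitorneso" → prefix "vitor" already present; 4 new (n, e, s, o)
  "vitorne" → prefix "vitorne" already present; 0 new (none)
  "vitorso" → prefix "vitor" already present; 2 new (s, o)
  "beltafen" → 8 new (b, e, l, t, a, f, e, n)
  "lintormor" → 9 new (l, i, n, t, o, r, m, o, r)
  "dorven" → 6 new (d, o, r, v, e, n)
  "pa" → 2 new (p, a)
  "gallinta" → 8 new (g, a, l, l, i, n, t, a)
  "linsar" → prefix "lin" already present; 3 new (s, a, r)
  "gal" → prefix "gal" already present; 0 new (none)
  "vitorfenbel" → prefix "vitor" already present; 6 new (f, e, n, b, e, l)
  "fenbel" → 6 new (f, e, n, b, e, l)
Total nodes = 2 + 6 + 6 + 4 + 0 + 2 + 8 + 9 + 6 + 2 + 8 + 3 + 0 + 6 + 6 = 68

68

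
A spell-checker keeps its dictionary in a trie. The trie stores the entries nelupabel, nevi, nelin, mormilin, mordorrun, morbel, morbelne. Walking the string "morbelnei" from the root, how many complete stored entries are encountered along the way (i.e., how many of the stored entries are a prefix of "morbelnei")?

2

Traverse "morbelnei" character by character; count nodes along the way that are marked as word ends.
Prefixes of the query that are stored words: "morbel", "morbelne"
Count: 2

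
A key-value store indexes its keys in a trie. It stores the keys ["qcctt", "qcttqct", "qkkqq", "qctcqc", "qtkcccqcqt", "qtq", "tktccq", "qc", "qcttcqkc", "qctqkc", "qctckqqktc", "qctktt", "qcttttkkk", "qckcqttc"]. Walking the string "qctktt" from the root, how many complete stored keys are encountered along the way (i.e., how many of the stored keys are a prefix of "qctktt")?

2

Check each prefix of "qctktt" against the stored set — each match is an end-marker on the path.
Prefixes of the query that are stored words: "qc", "qctktt"
Count: 2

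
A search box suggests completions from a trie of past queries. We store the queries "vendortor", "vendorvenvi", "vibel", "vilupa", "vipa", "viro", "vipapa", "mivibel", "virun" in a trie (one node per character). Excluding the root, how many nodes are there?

For each word, the new-node count is its length minus the longest prefix already in the trie:
  "vendortor" → 9 new (v, e, n, d, o, r, t, o, r)
  "vendorvenvi" → prefix "vendor" already present; 5 new (v, e, n, v, i)
  "vibel" → prefix "v" already present; 4 new (i, b, e, l)
  "vilupa" → prefix "vi" already present; 4 new (l, u, p, a)
  "vipa" → prefix "vi" already present; 2 new (p, a)
  "viro" → prefix "vi" already present; 2 new (r, o)
  "vipapa" → prefix "vipa" already present; 2 new (p, a)
  "mivibel" → 7 new (m, i, v, i, b, e, l)
  "virun" → prefix "vir" already present; 2 new (u, n)
Total nodes = 9 + 5 + 4 + 4 + 2 + 2 + 2 + 7 + 2 = 37

37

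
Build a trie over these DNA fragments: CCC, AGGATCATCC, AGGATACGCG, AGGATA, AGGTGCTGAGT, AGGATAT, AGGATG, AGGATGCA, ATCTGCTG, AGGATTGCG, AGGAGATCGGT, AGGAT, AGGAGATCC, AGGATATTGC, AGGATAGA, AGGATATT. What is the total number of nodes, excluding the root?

54

Trace insertions, counting only characters that open a new branch:
  "CCC" → 3 new (C, C, C)
  "AGGATCATCC" → 10 new (A, G, G, A, T, C, A, T, C, C)
  "AGGATACGCG" → prefix "AGGAT" already present; 5 new (A, C, G, C, G)
  "AGGATA" → prefix "AGGATA" already present; 0 new (none)
  "AGGTGCTGAGT" → prefix "AGG" already present; 8 new (T, G, C, T, G, A, G, T)
  "AGGATAT" → prefix "AGGATA" already present; 1 new (T)
  "AGGATG" → prefix "AGGAT" already present; 1 new (G)
  "AGGATGCA" → prefix "AGGATG" already present; 2 new (C, A)
  "ATCTGCTG" → prefix "A" already present; 7 new (T, C, T, G, C, T, G)
  "AGGATTGCG" → prefix "AGGAT" already present; 4 new (T, G, C, G)
  "AGGAGATCGGT" → prefix "AGGA" already present; 7 new (G, A, T, C, G, G, T)
  "AGGAT" → prefix "AGGAT" already present; 0 new (none)
  "AGGAGATCC" → prefix "AGGAGATC" already present; 1 new (C)
  "AGGATATTGC" → prefix "AGGATAT" already present; 3 new (T, G, C)
  "AGGATAGA" → prefix "AGGATA" already present; 2 new (G, A)
  "AGGATATT" → prefix "AGGATATT" already present; 0 new (none)
Total nodes = 3 + 10 + 5 + 0 + 8 + 1 + 1 + 2 + 7 + 4 + 7 + 0 + 1 + 3 + 2 + 0 = 54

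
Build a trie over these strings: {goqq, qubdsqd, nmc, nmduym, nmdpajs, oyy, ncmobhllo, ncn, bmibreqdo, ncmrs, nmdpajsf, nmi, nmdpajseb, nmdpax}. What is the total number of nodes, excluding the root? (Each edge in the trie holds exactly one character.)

50

Insert word by word; a character creates a node only if that edge doesn't already exist:
  "goqq" → 4 new (g, o, q, q)
  "qubdsqd" → 7 new (q, u, b, d, s, q, d)
  "nmc" → 3 new (n, m, c)
  "nmduym" → prefix "nm" already present; 4 new (d, u, y, m)
  "nmdpajs" → prefix "nmd" already present; 4 new (p, a, j, s)
  "oyy" → 3 new (o, y, y)
  "ncmobhllo" → prefix "n" already present; 8 new (c, m, o, b, h, l, l, o)
  "ncn" → prefix "nc" already present; 1 new (n)
  "bmibreqdo" → 9 new (b, m, i, b, r, e, q, d, o)
  "ncmrs" → prefix "ncm" already present; 2 new (r, s)
  "nmdpajsf" → prefix "nmdpajs" already present; 1 new (f)
  "nmi" → prefix "nm" already present; 1 new (i)
  "nmdpajseb" → prefix "nmdpajs" already present; 2 new (e, b)
  "nmdpax" → prefix "nmdpa" already present; 1 new (x)
Total nodes = 4 + 7 + 3 + 4 + 4 + 3 + 8 + 1 + 9 + 2 + 1 + 1 + 2 + 1 = 50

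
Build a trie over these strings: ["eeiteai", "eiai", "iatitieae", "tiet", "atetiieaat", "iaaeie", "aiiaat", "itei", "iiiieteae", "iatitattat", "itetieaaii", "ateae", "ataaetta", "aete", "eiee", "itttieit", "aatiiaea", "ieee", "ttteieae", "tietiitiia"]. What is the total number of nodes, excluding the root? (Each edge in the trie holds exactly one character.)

Trace insertions, counting only characters that open a new branch:
  "eeiteai" → 7 new (e, e, i, t, e, a, i)
  "eiai" → prefix "e" already present; 3 new (i, a, i)
  "iatitieae" → 9 new (i, a, t, i, t, i, e, a, e)
  "tiet" → 4 new (t, i, e, t)
  "atetiieaat" → 10 new (a, t, e, t, i, i, e, a, a, t)
  "iaaeie" → prefix "ia" already present; 4 new (a, e, i, e)
  "aiiaat" → prefix "a" already present; 5 new (i, i, a, a, t)
  "itei" → prefix "i" already present; 3 new (t, e, i)
  "iiiieteae" → prefix "i" already present; 8 new (i, i, i, e, t, e, a, e)
  "iatitattat" → prefix "iatit" already present; 5 new (a, t, t, a, t)
  "itetieaaii" → prefix "ite" already present; 7 new (t, i, e, a, a, i, i)
  "ateae" → prefix "ate" already present; 2 new (a, e)
  "ataaetta" → prefix "at" already present; 6 new (a, a, e, t, t, a)
  "aete" → prefix "a" already present; 3 new (e, t, e)
  "eiee" → prefix "ei" already present; 2 new (e, e)
  "itttieit" → prefix "it" already present; 6 new (t, t, i, e, i, t)
  "aatiiaea" → prefix "a" already present; 7 new (a, t, i, i, a, e, a)
  "ieee" → prefix "i" already present; 3 new (e, e, e)
  "ttteieae" → prefix "t" already present; 7 new (t, t, e, i, e, a, e)
  "tietiitiia" → prefix "tiet" already present; 6 new (i, i, t, i, i, a)
Total nodes = 7 + 3 + 9 + 4 + 10 + 4 + 5 + 3 + 8 + 5 + 7 + 2 + 6 + 3 + 2 + 6 + 7 + 3 + 7 + 6 = 107

107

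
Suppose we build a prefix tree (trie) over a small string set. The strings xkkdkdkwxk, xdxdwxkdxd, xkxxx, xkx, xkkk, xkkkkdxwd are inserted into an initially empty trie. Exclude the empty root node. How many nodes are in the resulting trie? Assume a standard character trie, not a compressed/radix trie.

Trie structure (* marks end of a word):
(root)
└─ x
   ├─ d
   │  └─ x
   │     └─ d
   │        └─ w
   │           └─ x
   │              └─ k
   │                 └─ d
   │                    └─ x
   │                       └─ d *
   └─ k
      ├─ k
      │  ├─ d
      │  │  └─ k
      │  │     └─ d
      │  │        └─ k
      │  │           └─ w
      │  │              └─ x
      │  │                 └─ k *
      │  └─ k *
      │     └─ k
      │        └─ d
      │           └─ x
      │              └─ w
      │                 └─ d *
      └─ x *
         └─ x
            └─ x *
Counting every labelled node above: 28.

28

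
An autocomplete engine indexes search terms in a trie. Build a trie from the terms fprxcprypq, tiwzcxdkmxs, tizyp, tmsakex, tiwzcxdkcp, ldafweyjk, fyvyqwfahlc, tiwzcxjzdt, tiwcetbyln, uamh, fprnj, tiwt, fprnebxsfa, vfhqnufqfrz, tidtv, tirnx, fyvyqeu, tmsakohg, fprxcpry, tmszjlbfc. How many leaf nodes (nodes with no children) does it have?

19

A leaf is a node with no children — equivalently, the end of a word that is not a proper prefix of any other stored word.
Those words: "fprnebxsfa", "fprnj", "fprxcprypq", "fyvyqeu", "fyvyqwfahlc", "ldafweyjk", "tidtv", "tirnx", "tiwcetbyln", "tiwt", "tiwzcxdkcp", "tiwzcxdkmxs", "tiwzcxjzdt", "tizyp", "tmsakex", "tmsakohg", "tmszjlbfc", "uamh", "vfhqnufqfrz"
Leaf count: 19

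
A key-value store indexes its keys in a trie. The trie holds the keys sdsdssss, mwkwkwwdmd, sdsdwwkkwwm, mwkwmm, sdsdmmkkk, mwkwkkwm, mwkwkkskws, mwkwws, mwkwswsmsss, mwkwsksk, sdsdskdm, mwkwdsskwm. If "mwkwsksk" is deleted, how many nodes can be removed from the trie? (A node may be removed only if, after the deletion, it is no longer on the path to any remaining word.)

Walk "mwkwsksk" from the leaf back toward the root, removing each node that no remaining word uses.
The suffix "ksk" (3 nodes) is used only by "mwkwsksk"; the node for "mwkws" still has the child "w", so pruning stops there.
Nodes removed: 3

3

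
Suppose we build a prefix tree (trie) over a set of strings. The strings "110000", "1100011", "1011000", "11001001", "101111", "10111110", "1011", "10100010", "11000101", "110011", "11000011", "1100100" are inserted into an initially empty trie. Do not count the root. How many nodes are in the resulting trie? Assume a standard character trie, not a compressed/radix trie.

Insert word by word; a character creates a node only if that edge doesn't already exist:
  "110000" → 6 new (1, 1, 0, 0, 0, 0)
  "1100011" → prefix "11000" already present; 2 new (1, 1)
  "1011000" → prefix "1" already present; 6 new (0, 1, 1, 0, 0, 0)
  "11001001" → prefix "1100" already present; 4 new (1, 0, 0, 1)
  "101111" → prefix "1011" already present; 2 new (1, 1)
  "10111110" → prefix "101111" already present; 2 new (1, 0)
  "1011" → prefix "1011" already present; 0 new (none)
  "10100010" → prefix "101" already present; 5 new (0, 0, 0, 1, 0)
  "11000101" → prefix "110001" already present; 2 new (0, 1)
  "110011" → prefix "11001" already present; 1 new (1)
  "11000011" → prefix "110000" already present; 2 new (1, 1)
  "1100100" → prefix "1100100" already present; 0 new (none)
Total nodes = 6 + 2 + 6 + 4 + 2 + 2 + 0 + 5 + 2 + 1 + 2 + 0 = 32

32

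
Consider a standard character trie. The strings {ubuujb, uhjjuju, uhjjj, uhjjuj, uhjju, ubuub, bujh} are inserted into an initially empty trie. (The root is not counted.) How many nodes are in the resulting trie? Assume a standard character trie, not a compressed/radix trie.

Trace insertions, counting only characters that open a new branch:
  "ubuujb" → 6 new (u, b, u, u, j, b)
  "uhjjuju" → prefix "u" already present; 6 new (h, j, j, u, j, u)
  "uhjjj" → prefix "uhjj" already present; 1 new (j)
  "uhjjuj" → prefix "uhjjuj" already present; 0 new (none)
  "uhjju" → prefix "uhjju" already present; 0 new (none)
  "ubuub" → prefix "ubuu" already present; 1 new (b)
  "bujh" → 4 new (b, u, j, h)
Total nodes = 6 + 6 + 1 + 0 + 0 + 1 + 4 = 18

18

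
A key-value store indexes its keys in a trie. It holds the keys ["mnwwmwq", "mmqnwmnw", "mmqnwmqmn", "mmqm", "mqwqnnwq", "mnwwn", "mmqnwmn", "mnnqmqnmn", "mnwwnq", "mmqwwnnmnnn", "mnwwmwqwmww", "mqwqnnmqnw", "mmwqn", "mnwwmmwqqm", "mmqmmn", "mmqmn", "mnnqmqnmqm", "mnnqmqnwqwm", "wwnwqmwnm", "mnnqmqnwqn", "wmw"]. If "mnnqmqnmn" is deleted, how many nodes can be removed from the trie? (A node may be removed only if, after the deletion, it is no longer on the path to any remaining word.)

Walk "mnnqmqnmn" from the leaf back toward the root, removing each node that no remaining word uses.
The suffix "n" (1 node) is used only by "mnnqmqnmn"; the node for "mnnqmqnm" still has the child "q", so pruning stops there.
Nodes removed: 1

1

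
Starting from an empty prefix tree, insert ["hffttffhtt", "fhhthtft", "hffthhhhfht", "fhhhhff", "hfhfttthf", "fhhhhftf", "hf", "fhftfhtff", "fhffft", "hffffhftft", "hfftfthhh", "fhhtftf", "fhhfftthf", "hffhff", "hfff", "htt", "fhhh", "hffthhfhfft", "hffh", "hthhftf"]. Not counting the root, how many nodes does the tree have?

Count nodes per top-level branch (shared prefixes stored once):
  'f'-branch (fhffft, fhftfhtff, fhhfftthf, fhhh, fhhhhff, fhhhhftf, fhhtftf, fhhthtft): 33 nodes
  'h'-branch (hf, hfff, hffffhftft, hffh, hffhff, hfftfthhh, hffthhfhfft, hffthhhhfht, hffttffhtt, hfhfttthf, hthhftf, htt): 51 nodes
Sum: 84

84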